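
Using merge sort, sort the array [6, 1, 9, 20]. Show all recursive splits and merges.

Merge sort trace:

Split: [6, 1, 9, 20] -> [6, 1] and [9, 20]
  Split: [6, 1] -> [6] and [1]
  Merge: [6] + [1] -> [1, 6]
  Split: [9, 20] -> [9] and [20]
  Merge: [9] + [20] -> [9, 20]
Merge: [1, 6] + [9, 20] -> [1, 6, 9, 20]

Final sorted array: [1, 6, 9, 20]

The merge sort proceeds by recursively splitting the array and merging sorted halves.
After all merges, the sorted array is [1, 6, 9, 20].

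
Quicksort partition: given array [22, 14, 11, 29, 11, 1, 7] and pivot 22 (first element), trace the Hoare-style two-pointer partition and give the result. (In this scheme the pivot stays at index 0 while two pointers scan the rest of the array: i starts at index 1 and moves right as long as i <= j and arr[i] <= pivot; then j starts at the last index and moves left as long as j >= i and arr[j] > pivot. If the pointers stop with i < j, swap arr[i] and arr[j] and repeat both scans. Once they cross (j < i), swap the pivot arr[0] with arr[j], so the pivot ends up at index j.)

Hoare-style two-pointer partition with pivot = 22:

Initial array: [22, 14, 11, 29, 11, 1, 7]

Pointers start at i = 1, j = 6.
i stops at index 3 (arr[3]=29 > 22), j stops at index 6 (arr[6]=7 <= 22): swap arr[3] and arr[6], array becomes [22, 14, 11, 7, 11, 1, 29]
i ends at 6, j ends at 5: the pointers have crossed (j < i), so scanning stops.

Swap pivot arr[0] with arr[5] to place pivot at position 5: [1, 14, 11, 7, 11, 22, 29]
Pivot position: 5

After partitioning with pivot 22, the array becomes [1, 14, 11, 7, 11, 22, 29]. The pivot is placed at index 5. All elements to the left of the pivot are <= 22, and all elements to the right are > 22.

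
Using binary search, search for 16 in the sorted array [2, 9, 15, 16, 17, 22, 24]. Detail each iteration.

Binary search for 16 in [2, 9, 15, 16, 17, 22, 24]:

lo=0, hi=6, mid=3, arr[mid]=16 -> Found target at index 3!

Binary search finds 16 at index 3 after 1 comparisons. The search repeatedly halves the search space by comparing with the middle element.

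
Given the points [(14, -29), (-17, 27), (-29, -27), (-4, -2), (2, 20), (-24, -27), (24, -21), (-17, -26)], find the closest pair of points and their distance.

Computing all pairwise distances among 8 points:

d((14, -29), (-17, 27)) = 64.0078
d((14, -29), (-29, -27)) = 43.0465
d((14, -29), (-4, -2)) = 32.45
d((14, -29), (2, 20)) = 50.448
d((14, -29), (-24, -27)) = 38.0526
d((14, -29), (24, -21)) = 12.8062
d((14, -29), (-17, -26)) = 31.1448
d((-17, 27), (-29, -27)) = 55.3173
d((-17, 27), (-4, -2)) = 31.7805
d((-17, 27), (2, 20)) = 20.2485
d((-17, 27), (-24, -27)) = 54.4518
d((-17, 27), (24, -21)) = 63.1269
d((-17, 27), (-17, -26)) = 53.0
d((-29, -27), (-4, -2)) = 35.3553
d((-29, -27), (2, 20)) = 56.3028
d((-29, -27), (-24, -27)) = 5.0 <-- minimum
d((-29, -27), (24, -21)) = 53.3385
d((-29, -27), (-17, -26)) = 12.0416
d((-4, -2), (2, 20)) = 22.8035
d((-4, -2), (-24, -27)) = 32.0156
d((-4, -2), (24, -21)) = 33.8378
d((-4, -2), (-17, -26)) = 27.2947
d((2, 20), (-24, -27)) = 53.7122
d((2, 20), (24, -21)) = 46.5296
d((2, 20), (-17, -26)) = 49.7695
d((-24, -27), (24, -21)) = 48.3735
d((-24, -27), (-17, -26)) = 7.0711
d((24, -21), (-17, -26)) = 41.3038

Closest pair: (-29, -27) and (-24, -27) with distance 5.0

The closest pair is (-29, -27) and (-24, -27) with Euclidean distance 5.0. For 8 points, brute-force pairwise comparison is shown above. For large n, the divide-and-conquer algorithm (sort by x, recurse on halves, check the dividing strip) achieves O(n log n).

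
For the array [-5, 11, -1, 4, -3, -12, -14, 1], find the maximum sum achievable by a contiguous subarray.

Using Kadane's algorithm on [-5, 11, -1, 4, -3, -12, -14, 1]:

Scanning through the array:
Position 1 (value 11): max_ending_here = 11, max_so_far = 11
Position 2 (value -1): max_ending_here = 10, max_so_far = 11
Position 3 (value 4): max_ending_here = 14, max_so_far = 14
Position 4 (value -3): max_ending_here = 11, max_so_far = 14
Position 5 (value -12): max_ending_here = -1, max_so_far = 14
Position 6 (value -14): max_ending_here = -14, max_so_far = 14
Position 7 (value 1): max_ending_here = 1, max_so_far = 14

Maximum subarray: [11, -1, 4]
Maximum sum: 14

The maximum subarray is [11, -1, 4] with sum 14. This subarray runs from index 1 to index 3.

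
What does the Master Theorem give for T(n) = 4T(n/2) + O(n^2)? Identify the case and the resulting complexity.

Master Theorem for T(n) = 4T(n/2) + O(n^2):

a = 4, b = 2, c = 2
log_b(a) = log_2(4) = 2.0000

Case 2: c = 2 = log_2(4) = 2.0000
T(n) = O(n^2 log n) = O(n^2 log n)

For T(n) = 4T(n/2) + O(n^2): log_2(4) = 2.0000. This is Case 2 of the Master Theorem (c = log_b(a), equal work at all levels), giving O(n^2 log n).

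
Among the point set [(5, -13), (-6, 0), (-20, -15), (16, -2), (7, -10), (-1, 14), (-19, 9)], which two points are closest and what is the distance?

Computing all pairwise distances among 7 points:

d((5, -13), (-6, 0)) = 17.0294
d((5, -13), (-20, -15)) = 25.0799
d((5, -13), (16, -2)) = 15.5563
d((5, -13), (7, -10)) = 3.6056 <-- minimum
d((5, -13), (-1, 14)) = 27.6586
d((5, -13), (-19, 9)) = 32.5576
d((-6, 0), (-20, -15)) = 20.5183
d((-6, 0), (16, -2)) = 22.0907
d((-6, 0), (7, -10)) = 16.4012
d((-6, 0), (-1, 14)) = 14.8661
d((-6, 0), (-19, 9)) = 15.8114
d((-20, -15), (16, -2)) = 38.2753
d((-20, -15), (7, -10)) = 27.4591
d((-20, -15), (-1, 14)) = 34.6699
d((-20, -15), (-19, 9)) = 24.0208
d((16, -2), (7, -10)) = 12.0416
d((16, -2), (-1, 14)) = 23.3452
d((16, -2), (-19, 9)) = 36.6879
d((7, -10), (-1, 14)) = 25.2982
d((7, -10), (-19, 9)) = 32.2025
d((-1, 14), (-19, 9)) = 18.6815

Closest pair: (5, -13) and (7, -10) with distance 3.6056

The closest pair is (5, -13) and (7, -10) with Euclidean distance 3.6056. For 7 points, brute-force pairwise comparison is shown above. For large n, the divide-and-conquer algorithm (sort by x, recurse on halves, check the dividing strip) achieves O(n log n).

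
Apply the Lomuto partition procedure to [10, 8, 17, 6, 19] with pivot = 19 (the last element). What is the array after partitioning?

Lomuto partition with pivot = 19:

Initial array: [10, 8, 17, 6, 19]

arr[0]=10 <= 19: swap with position 0, array becomes [10, 8, 17, 6, 19]
arr[1]=8 <= 19: swap with position 1, array becomes [10, 8, 17, 6, 19]
arr[2]=17 <= 19: swap with position 2, array becomes [10, 8, 17, 6, 19]
arr[3]=6 <= 19: swap with position 3, array becomes [10, 8, 17, 6, 19]

Place pivot at position 4: [10, 8, 17, 6, 19]
Pivot position: 4

After partitioning with pivot 19, the array becomes [10, 8, 17, 6, 19]. The pivot is placed at index 4. All elements to the left of the pivot are <= 19, and all elements to the right are > 19.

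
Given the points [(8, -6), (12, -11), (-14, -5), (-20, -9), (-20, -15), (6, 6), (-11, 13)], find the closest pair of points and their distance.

Computing all pairwise distances among 7 points:

d((8, -6), (12, -11)) = 6.4031
d((8, -6), (-14, -5)) = 22.0227
d((8, -6), (-20, -9)) = 28.1603
d((8, -6), (-20, -15)) = 29.4109
d((8, -6), (6, 6)) = 12.1655
d((8, -6), (-11, 13)) = 26.8701
d((12, -11), (-14, -5)) = 26.6833
d((12, -11), (-20, -9)) = 32.0624
d((12, -11), (-20, -15)) = 32.249
d((12, -11), (6, 6)) = 18.0278
d((12, -11), (-11, 13)) = 33.2415
d((-14, -5), (-20, -9)) = 7.2111
d((-14, -5), (-20, -15)) = 11.6619
d((-14, -5), (6, 6)) = 22.8254
d((-14, -5), (-11, 13)) = 18.2483
d((-20, -9), (-20, -15)) = 6.0 <-- minimum
d((-20, -9), (6, 6)) = 30.0167
d((-20, -9), (-11, 13)) = 23.7697
d((-20, -15), (6, 6)) = 33.4215
d((-20, -15), (-11, 13)) = 29.4109
d((6, 6), (-11, 13)) = 18.3848

Closest pair: (-20, -9) and (-20, -15) with distance 6.0

The closest pair is (-20, -9) and (-20, -15) with Euclidean distance 6.0. For 7 points, brute-force pairwise comparison is shown above. For large n, the divide-and-conquer algorithm (sort by x, recurse on halves, check the dividing strip) achieves O(n log n).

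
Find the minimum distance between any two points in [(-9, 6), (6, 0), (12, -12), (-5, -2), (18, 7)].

Computing all pairwise distances among 5 points:

d((-9, 6), (6, 0)) = 16.1555
d((-9, 6), (12, -12)) = 27.6586
d((-9, 6), (-5, -2)) = 8.9443 <-- minimum
d((-9, 6), (18, 7)) = 27.0185
d((6, 0), (12, -12)) = 13.4164
d((6, 0), (-5, -2)) = 11.1803
d((6, 0), (18, 7)) = 13.8924
d((12, -12), (-5, -2)) = 19.7231
d((12, -12), (18, 7)) = 19.9249
d((-5, -2), (18, 7)) = 24.6982

Closest pair: (-9, 6) and (-5, -2) with distance 8.9443

The closest pair is (-9, 6) and (-5, -2) with Euclidean distance 8.9443. For 5 points, brute-force pairwise comparison is shown above. For large n, the divide-and-conquer algorithm (sort by x, recurse on halves, check the dividing strip) achieves O(n log n).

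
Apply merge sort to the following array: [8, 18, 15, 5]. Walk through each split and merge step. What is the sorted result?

Merge sort trace:

Split: [8, 18, 15, 5] -> [8, 18] and [15, 5]
  Split: [8, 18] -> [8] and [18]
  Merge: [8] + [18] -> [8, 18]
  Split: [15, 5] -> [15] and [5]
  Merge: [15] + [5] -> [5, 15]
Merge: [8, 18] + [5, 15] -> [5, 8, 15, 18]

Final sorted array: [5, 8, 15, 18]

The merge sort proceeds by recursively splitting the array and merging sorted halves.
After all merges, the sorted array is [5, 8, 15, 18].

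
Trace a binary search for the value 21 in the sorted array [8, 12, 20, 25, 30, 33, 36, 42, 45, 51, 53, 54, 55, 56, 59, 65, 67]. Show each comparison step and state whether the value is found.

Binary search for 21 in [8, 12, 20, 25, 30, 33, 36, 42, 45, 51, 53, 54, 55, 56, 59, 65, 67]:

lo=0, hi=16, mid=8, arr[mid]=45 -> 45 > 21, search left half
lo=0, hi=7, mid=3, arr[mid]=25 -> 25 > 21, search left half
lo=0, hi=2, mid=1, arr[mid]=12 -> 12 < 21, search right half
lo=2, hi=2, mid=2, arr[mid]=20 -> 20 < 21, search right half
lo=3 > hi=2, target 21 not found

Binary search determines that 21 is not in the array after 4 comparisons. The search space was exhausted without finding the target.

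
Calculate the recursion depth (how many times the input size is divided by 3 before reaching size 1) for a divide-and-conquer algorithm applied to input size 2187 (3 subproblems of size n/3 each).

For divide and conquer with division factor 3:

Problem sizes at each level:
Level 0: 2187
Level 1: 729
Level 2: 243
Level 3: 81
Level 4: 27
Level 5: 9
Level 6: 3
Level 7: 1

The root is level 0 and the size-1 base case is level 7 (the tree spans levels 0 through 7, i.e. 8 levels counting the root), so the depth is the number of divisions: log_3(2187) = 7

The recursion tree depth is log_3(2187) = 7. At each level, the problem size is divided by 3, so it takes 7 divisions to reduce to a base case of size 1. The algorithm makes 3 recursive calls at each level.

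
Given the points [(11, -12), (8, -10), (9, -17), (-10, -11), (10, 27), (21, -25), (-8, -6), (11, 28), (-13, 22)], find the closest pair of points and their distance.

Computing all pairwise distances among 9 points:

d((11, -12), (8, -10)) = 3.6056
d((11, -12), (9, -17)) = 5.3852
d((11, -12), (-10, -11)) = 21.0238
d((11, -12), (10, 27)) = 39.0128
d((11, -12), (21, -25)) = 16.4012
d((11, -12), (-8, -6)) = 19.9249
d((11, -12), (11, 28)) = 40.0
d((11, -12), (-13, 22)) = 41.6173
d((8, -10), (9, -17)) = 7.0711
d((8, -10), (-10, -11)) = 18.0278
d((8, -10), (10, 27)) = 37.054
d((8, -10), (21, -25)) = 19.8494
d((8, -10), (-8, -6)) = 16.4924
d((8, -10), (11, 28)) = 38.1182
d((8, -10), (-13, 22)) = 38.2753
d((9, -17), (-10, -11)) = 19.9249
d((9, -17), (10, 27)) = 44.0114
d((9, -17), (21, -25)) = 14.4222
d((9, -17), (-8, -6)) = 20.2485
d((9, -17), (11, 28)) = 45.0444
d((9, -17), (-13, 22)) = 44.7772
d((-10, -11), (10, 27)) = 42.9418
d((-10, -11), (21, -25)) = 34.0147
d((-10, -11), (-8, -6)) = 5.3852
d((-10, -11), (11, 28)) = 44.2945
d((-10, -11), (-13, 22)) = 33.1361
d((10, 27), (21, -25)) = 53.1507
d((10, 27), (-8, -6)) = 37.5899
d((10, 27), (11, 28)) = 1.4142 <-- minimum
d((10, 27), (-13, 22)) = 23.5372
d((21, -25), (-8, -6)) = 34.6699
d((21, -25), (11, 28)) = 53.9351
d((21, -25), (-13, 22)) = 58.0086
d((-8, -6), (11, 28)) = 38.9487
d((-8, -6), (-13, 22)) = 28.4429
d((11, 28), (-13, 22)) = 24.7386

Closest pair: (10, 27) and (11, 28) with distance 1.4142

The closest pair is (10, 27) and (11, 28) with Euclidean distance 1.4142. For 9 points, brute-force pairwise comparison is shown above. For large n, the divide-and-conquer algorithm (sort by x, recurse on halves, check the dividing strip) achieves O(n log n).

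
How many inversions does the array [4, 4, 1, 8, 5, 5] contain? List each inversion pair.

Finding inversions in [4, 4, 1, 8, 5, 5]:

(0, 2): arr[0]=4 > arr[2]=1
(1, 2): arr[1]=4 > arr[2]=1
(3, 4): arr[3]=8 > arr[4]=5
(3, 5): arr[3]=8 > arr[5]=5

Total inversions: 4

The array has 4 inversion(s): (0,2), (1,2), (3,4), (3,5). Each pair (i,j) satisfies i < j and arr[i] > arr[j].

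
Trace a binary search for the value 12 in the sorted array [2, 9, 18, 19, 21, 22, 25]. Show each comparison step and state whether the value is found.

Binary search for 12 in [2, 9, 18, 19, 21, 22, 25]:

lo=0, hi=6, mid=3, arr[mid]=19 -> 19 > 12, search left half
lo=0, hi=2, mid=1, arr[mid]=9 -> 9 < 12, search right half
lo=2, hi=2, mid=2, arr[mid]=18 -> 18 > 12, search left half
lo=2 > hi=1, target 12 not found

Binary search determines that 12 is not in the array after 3 comparisons. The search space was exhausted without finding the target.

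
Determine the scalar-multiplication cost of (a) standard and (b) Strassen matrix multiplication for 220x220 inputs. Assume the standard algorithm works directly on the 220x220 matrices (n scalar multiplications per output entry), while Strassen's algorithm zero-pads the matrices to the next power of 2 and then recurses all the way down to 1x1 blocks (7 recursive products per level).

Matrix multiplication for 220x220 matrices:

Strassen's algorithm requires power-of-2 dimensions. Pad 220x220 to 256x256 (next power of 2).

Standard algorithm: 220^3 = 10648000 multiplications
Strassen's algorithm: 7^(log2(256)) = 7^8 = 5764801 multiplications
Savings: 10648000 - 5764801 = 4883199 multiplications

Standard: 10648000 multiplications (220^3). Strassen: 5764801 multiplications (7^8, after padding to 256x256). Strassen reduces 8 recursive multiplications to 7 at each level.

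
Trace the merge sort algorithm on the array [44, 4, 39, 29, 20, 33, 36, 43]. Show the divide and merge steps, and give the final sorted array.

Merge sort trace:

Split: [44, 4, 39, 29, 20, 33, 36, 43] -> [44, 4, 39, 29] and [20, 33, 36, 43]
  Split: [44, 4, 39, 29] -> [44, 4] and [39, 29]
    Split: [44, 4] -> [44] and [4]
    Merge: [44] + [4] -> [4, 44]
    Split: [39, 29] -> [39] and [29]
    Merge: [39] + [29] -> [29, 39]
  Merge: [4, 44] + [29, 39] -> [4, 29, 39, 44]
  Split: [20, 33, 36, 43] -> [20, 33] and [36, 43]
    Split: [20, 33] -> [20] and [33]
    Merge: [20] + [33] -> [20, 33]
    Split: [36, 43] -> [36] and [43]
    Merge: [36] + [43] -> [36, 43]
  Merge: [20, 33] + [36, 43] -> [20, 33, 36, 43]
Merge: [4, 29, 39, 44] + [20, 33, 36, 43] -> [4, 20, 29, 33, 36, 39, 43, 44]

Final sorted array: [4, 20, 29, 33, 36, 39, 43, 44]

The merge sort proceeds by recursively splitting the array and merging sorted halves.
After all merges, the sorted array is [4, 20, 29, 33, 36, 39, 43, 44].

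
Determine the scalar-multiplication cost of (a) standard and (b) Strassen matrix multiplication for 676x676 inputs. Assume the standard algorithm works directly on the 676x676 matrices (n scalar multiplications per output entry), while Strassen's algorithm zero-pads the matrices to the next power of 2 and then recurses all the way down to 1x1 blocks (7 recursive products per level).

Matrix multiplication for 676x676 matrices:

Strassen's algorithm requires power-of-2 dimensions. Pad 676x676 to 1024x1024 (next power of 2).

Standard algorithm: 676^3 = 308915776 multiplications
Strassen's algorithm: 7^(log2(1024)) = 7^10 = 282475249 multiplications
Savings: 308915776 - 282475249 = 26440527 multiplications

Standard: 308915776 multiplications (676^3). Strassen: 282475249 multiplications (7^10, after padding to 1024x1024). Strassen reduces 8 recursive multiplications to 7 at each level.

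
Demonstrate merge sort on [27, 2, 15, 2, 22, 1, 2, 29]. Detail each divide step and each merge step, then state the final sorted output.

Merge sort trace:

Split: [27, 2, 15, 2, 22, 1, 2, 29] -> [27, 2, 15, 2] and [22, 1, 2, 29]
  Split: [27, 2, 15, 2] -> [27, 2] and [15, 2]
    Split: [27, 2] -> [27] and [2]
    Merge: [27] + [2] -> [2, 27]
    Split: [15, 2] -> [15] and [2]
    Merge: [15] + [2] -> [2, 15]
  Merge: [2, 27] + [2, 15] -> [2, 2, 15, 27]
  Split: [22, 1, 2, 29] -> [22, 1] and [2, 29]
    Split: [22, 1] -> [22] and [1]
    Merge: [22] + [1] -> [1, 22]
    Split: [2, 29] -> [2] and [29]
    Merge: [2] + [29] -> [2, 29]
  Merge: [1, 22] + [2, 29] -> [1, 2, 22, 29]
Merge: [2, 2, 15, 27] + [1, 2, 22, 29] -> [1, 2, 2, 2, 15, 22, 27, 29]

Final sorted array: [1, 2, 2, 2, 15, 22, 27, 29]

The merge sort proceeds by recursively splitting the array and merging sorted halves.
After all merges, the sorted array is [1, 2, 2, 2, 15, 22, 27, 29].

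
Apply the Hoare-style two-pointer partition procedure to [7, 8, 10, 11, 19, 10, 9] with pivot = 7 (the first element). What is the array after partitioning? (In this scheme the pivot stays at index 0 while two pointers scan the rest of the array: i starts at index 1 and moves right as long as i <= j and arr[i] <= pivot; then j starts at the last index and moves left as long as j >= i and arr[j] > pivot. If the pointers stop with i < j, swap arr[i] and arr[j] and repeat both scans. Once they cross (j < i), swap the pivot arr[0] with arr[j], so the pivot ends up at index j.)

Hoare-style two-pointer partition with pivot = 7:

Initial array: [7, 8, 10, 11, 19, 10, 9]

Pointers start at i = 1, j = 6.
i ends at 1, j ends at 0: the pointers have crossed (j < i), so scanning stops.

j = 0, so swapping arr[0] with arr[j] leaves the pivot at position 0: [7, 8, 10, 11, 19, 10, 9]
Pivot position: 0

After partitioning with pivot 7, the array becomes [7, 8, 10, 11, 19, 10, 9]. The pivot is placed at index 0. All elements to the left of the pivot are <= 7, and all elements to the right are > 7.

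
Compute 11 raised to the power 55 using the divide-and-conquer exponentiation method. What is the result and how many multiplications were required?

Computing 11^55 by squaring (build up from 11^1; each line after the first costs one multiplication):

11^1 = 11
11^2 = (11^1)^2 = 11^2 = 121
11^3 = 11 * 11^2 = 11 * 121 = 1331
11^6 = (11^3)^2 = 1331^2 = 1771561
11^12 = (11^6)^2 = 1771561^2 = 3138428376721
11^13 = 11 * 11^12 = 11 * 3138428376721 = 34522712143931
11^26 = (11^13)^2 = 34522712143931^2 = 1191817653772720942460132761
11^27 = 11 * 11^26 = 11 * 1191817653772720942460132761 = 13109994191499930367061460371
11^54 = (11^27)^2 = 13109994191499930367061460371^2 = 171871947701161912897410416779483616222663749691203457641
11^55 = 11 * 11^54 = 11 * 171871947701161912897410416779483616222663749691203457641 = 1890591424712781041871514584574319778449301246603238034051

Result: 1890591424712781041871514584574319778449301246603238034051
Multiplications needed: 9 (9 lines after 11^1)

11^55 = 1890591424712781041871514584574319778449301246603238034051. Using exponentiation by squaring, this requires 9 multiplications. The key idea: if the exponent is even, square the half-power; if odd, multiply by the base once.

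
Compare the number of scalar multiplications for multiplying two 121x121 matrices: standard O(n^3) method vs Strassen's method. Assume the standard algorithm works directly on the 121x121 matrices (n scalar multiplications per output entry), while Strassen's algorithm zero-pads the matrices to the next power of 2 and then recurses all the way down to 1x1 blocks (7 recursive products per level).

Matrix multiplication for 121x121 matrices:

Strassen's algorithm requires power-of-2 dimensions. Pad 121x121 to 128x128 (next power of 2).

Standard algorithm: 121^3 = 1771561 multiplications
Strassen's algorithm: 7^(log2(128)) = 7^7 = 823543 multiplications
Savings: 1771561 - 823543 = 948018 multiplications

Standard: 1771561 multiplications (121^3). Strassen: 823543 multiplications (7^7, after padding to 128x128). Strassen reduces 8 recursive multiplications to 7 at each level.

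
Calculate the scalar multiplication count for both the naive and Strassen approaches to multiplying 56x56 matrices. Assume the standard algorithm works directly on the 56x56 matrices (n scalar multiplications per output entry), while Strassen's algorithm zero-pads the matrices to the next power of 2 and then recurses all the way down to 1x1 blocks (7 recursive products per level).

Matrix multiplication for 56x56 matrices:

Strassen's algorithm requires power-of-2 dimensions. Pad 56x56 to 64x64 (next power of 2).

Standard algorithm: 56^3 = 175616 multiplications
Strassen's algorithm: 7^(log2(64)) = 7^6 = 117649 multiplications
Savings: 175616 - 117649 = 57967 multiplications

Standard: 175616 multiplications (56^3). Strassen: 117649 multiplications (7^6, after padding to 64x64). Strassen reduces 8 recursive multiplications to 7 at each level.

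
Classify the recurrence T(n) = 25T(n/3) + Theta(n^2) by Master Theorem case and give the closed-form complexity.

Master Theorem for T(n) = 25T(n/3) + O(n^2):

a = 25, b = 3, c = 2
log_b(a) = log_3(25) = 2.9299

Case 1: c = 2 < log_3(25) = 2.9299
T(n) = O(n^(log_3 25))

For T(n) = 25T(n/3) + O(n^2): log_3(25) = 2.9299. This is Case 1 of the Master Theorem (c < log_b(a), work dominated by leaves), giving O(n^(log_3 25)).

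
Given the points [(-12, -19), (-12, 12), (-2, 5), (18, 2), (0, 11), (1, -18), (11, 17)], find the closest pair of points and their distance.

Computing all pairwise distances among 7 points:

d((-12, -19), (-12, 12)) = 31.0
d((-12, -19), (-2, 5)) = 26.0
d((-12, -19), (18, 2)) = 36.6197
d((-12, -19), (0, 11)) = 32.311
d((-12, -19), (1, -18)) = 13.0384
d((-12, -19), (11, 17)) = 42.72
d((-12, 12), (-2, 5)) = 12.2066
d((-12, 12), (18, 2)) = 31.6228
d((-12, 12), (0, 11)) = 12.0416
d((-12, 12), (1, -18)) = 32.6956
d((-12, 12), (11, 17)) = 23.5372
d((-2, 5), (18, 2)) = 20.2237
d((-2, 5), (0, 11)) = 6.3246 <-- minimum
d((-2, 5), (1, -18)) = 23.1948
d((-2, 5), (11, 17)) = 17.6918
d((18, 2), (0, 11)) = 20.1246
d((18, 2), (1, -18)) = 26.2488
d((18, 2), (11, 17)) = 16.5529
d((0, 11), (1, -18)) = 29.0172
d((0, 11), (11, 17)) = 12.53
d((1, -18), (11, 17)) = 36.4005

Closest pair: (-2, 5) and (0, 11) with distance 6.3246

The closest pair is (-2, 5) and (0, 11) with Euclidean distance 6.3246. For 7 points, brute-force pairwise comparison is shown above. For large n, the divide-and-conquer algorithm (sort by x, recurse on halves, check the dividing strip) achieves O(n log n).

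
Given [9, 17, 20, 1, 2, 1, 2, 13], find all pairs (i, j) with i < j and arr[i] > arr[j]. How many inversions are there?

Finding inversions in [9, 17, 20, 1, 2, 1, 2, 13]:

(0, 3): arr[0]=9 > arr[3]=1
(0, 4): arr[0]=9 > arr[4]=2
(0, 5): arr[0]=9 > arr[5]=1
(0, 6): arr[0]=9 > arr[6]=2
(1, 3): arr[1]=17 > arr[3]=1
(1, 4): arr[1]=17 > arr[4]=2
(1, 5): arr[1]=17 > arr[5]=1
(1, 6): arr[1]=17 > arr[6]=2
(1, 7): arr[1]=17 > arr[7]=13
(2, 3): arr[2]=20 > arr[3]=1
(2, 4): arr[2]=20 > arr[4]=2
(2, 5): arr[2]=20 > arr[5]=1
(2, 6): arr[2]=20 > arr[6]=2
(2, 7): arr[2]=20 > arr[7]=13
(4, 5): arr[4]=2 > arr[5]=1

Total inversions: 15

The array has 15 inversion(s): (0,3), (0,4), (0,5), (0,6), (1,3), (1,4), (1,5), (1,6), (1,7), (2,3), (2,4), (2,5), (2,6), (2,7), (4,5). Each pair (i,j) satisfies i < j and arr[i] > arr[j].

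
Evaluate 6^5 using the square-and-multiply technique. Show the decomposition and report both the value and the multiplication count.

Computing 6^5 by squaring (build up from 6^1; each line after the first costs one multiplication):

6^1 = 6
6^2 = (6^1)^2 = 6^2 = 36
6^4 = (6^2)^2 = 36^2 = 1296
6^5 = 6 * 6^4 = 6 * 1296 = 7776

Result: 7776
Multiplications needed: 3 (3 lines after 6^1)

6^5 = 7776. Using exponentiation by squaring, this requires 3 multiplications. The key idea: if the exponent is even, square the half-power; if odd, multiply by the base once.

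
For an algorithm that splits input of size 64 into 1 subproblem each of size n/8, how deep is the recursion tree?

For divide and conquer with division factor 8:

Problem sizes at each level:
Level 0: 64
Level 1: 8
Level 2: 1

The root is level 0 and the size-1 base case is level 2 (the tree spans levels 0 through 2, i.e. 3 levels counting the root), so the depth is the number of divisions: log_8(64) = 2

The recursion tree depth is log_8(64) = 2. At each level, the problem size is divided by 8, so it takes 2 divisions to reduce to a base case of size 1. The algorithm makes 1 recursive call at each level.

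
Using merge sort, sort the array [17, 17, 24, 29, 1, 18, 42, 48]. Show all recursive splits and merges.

Merge sort trace:

Split: [17, 17, 24, 29, 1, 18, 42, 48] -> [17, 17, 24, 29] and [1, 18, 42, 48]
  Split: [17, 17, 24, 29] -> [17, 17] and [24, 29]
    Split: [17, 17] -> [17] and [17]
    Merge: [17] + [17] -> [17, 17]
    Split: [24, 29] -> [24] and [29]
    Merge: [24] + [29] -> [24, 29]
  Merge: [17, 17] + [24, 29] -> [17, 17, 24, 29]
  Split: [1, 18, 42, 48] -> [1, 18] and [42, 48]
    Split: [1, 18] -> [1] and [18]
    Merge: [1] + [18] -> [1, 18]
    Split: [42, 48] -> [42] and [48]
    Merge: [42] + [48] -> [42, 48]
  Merge: [1, 18] + [42, 48] -> [1, 18, 42, 48]
Merge: [17, 17, 24, 29] + [1, 18, 42, 48] -> [1, 17, 17, 18, 24, 29, 42, 48]

Final sorted array: [1, 17, 17, 18, 24, 29, 42, 48]

The merge sort proceeds by recursively splitting the array and merging sorted halves.
After all merges, the sorted array is [1, 17, 17, 18, 24, 29, 42, 48].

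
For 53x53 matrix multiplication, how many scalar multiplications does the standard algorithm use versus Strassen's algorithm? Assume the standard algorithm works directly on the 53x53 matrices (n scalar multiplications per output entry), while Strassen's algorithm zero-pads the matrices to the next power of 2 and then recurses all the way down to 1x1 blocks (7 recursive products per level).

Matrix multiplication for 53x53 matrices:

Strassen's algorithm requires power-of-2 dimensions. Pad 53x53 to 64x64 (next power of 2).

Standard algorithm: 53^3 = 148877 multiplications
Strassen's algorithm: 7^(log2(64)) = 7^6 = 117649 multiplications
Savings: 148877 - 117649 = 31228 multiplications

Standard: 148877 multiplications (53^3). Strassen: 117649 multiplications (7^6, after padding to 64x64). Strassen reduces 8 recursive multiplications to 7 at each level.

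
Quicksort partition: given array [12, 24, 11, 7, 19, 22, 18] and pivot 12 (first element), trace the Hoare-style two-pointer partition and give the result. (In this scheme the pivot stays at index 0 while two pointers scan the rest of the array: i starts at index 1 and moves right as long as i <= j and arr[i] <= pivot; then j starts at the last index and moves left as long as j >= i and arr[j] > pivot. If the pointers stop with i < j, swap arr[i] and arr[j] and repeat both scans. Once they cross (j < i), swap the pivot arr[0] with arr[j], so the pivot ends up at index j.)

Hoare-style two-pointer partition with pivot = 12:

Initial array: [12, 24, 11, 7, 19, 22, 18]

Pointers start at i = 1, j = 6.
i stops at index 1 (arr[1]=24 > 12), j stops at index 3 (arr[3]=7 <= 12): swap arr[1] and arr[3], array becomes [12, 7, 11, 24, 19, 22, 18]
i ends at 3, j ends at 2: the pointers have crossed (j < i), so scanning stops.

Swap pivot arr[0] with arr[2] to place pivot at position 2: [11, 7, 12, 24, 19, 22, 18]
Pivot position: 2

After partitioning with pivot 12, the array becomes [11, 7, 12, 24, 19, 22, 18]. The pivot is placed at index 2. All elements to the left of the pivot are <= 12, and all elements to the right are > 12.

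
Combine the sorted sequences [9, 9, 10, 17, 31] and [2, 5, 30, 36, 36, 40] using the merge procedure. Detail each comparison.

Merging process:

Compare 9 vs 2: take 2 from right. Merged: [2]
Compare 9 vs 5: take 5 from right. Merged: [2, 5]
Compare 9 vs 30: take 9 from left. Merged: [2, 5, 9]
Compare 9 vs 30: take 9 from left. Merged: [2, 5, 9, 9]
Compare 10 vs 30: take 10 from left. Merged: [2, 5, 9, 9, 10]
Compare 17 vs 30: take 17 from left. Merged: [2, 5, 9, 9, 10, 17]
Compare 31 vs 30: take 30 from right. Merged: [2, 5, 9, 9, 10, 17, 30]
Compare 31 vs 36: take 31 from left. Merged: [2, 5, 9, 9, 10, 17, 30, 31]
Append remaining from right: [36, 36, 40]. Merged: [2, 5, 9, 9, 10, 17, 30, 31, 36, 36, 40]

Final merged array: [2, 5, 9, 9, 10, 17, 30, 31, 36, 36, 40]
Total comparisons: 8

The merged array is [2, 5, 9, 9, 10, 17, 30, 31, 36, 36, 40], requiring 8 comparisons. The merge step runs in O(n) time where n is the total number of elements.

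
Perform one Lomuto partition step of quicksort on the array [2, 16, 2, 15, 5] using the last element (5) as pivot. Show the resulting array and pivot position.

Lomuto partition with pivot = 5:

Initial array: [2, 16, 2, 15, 5]

arr[0]=2 <= 5: swap with position 0, array becomes [2, 16, 2, 15, 5]
arr[1]=16 > 5: no swap
arr[2]=2 <= 5: swap with position 1, array becomes [2, 2, 16, 15, 5]
arr[3]=15 > 5: no swap

Place pivot at position 2: [2, 2, 5, 15, 16]
Pivot position: 2

After partitioning with pivot 5, the array becomes [2, 2, 5, 15, 16]. The pivot is placed at index 2. All elements to the left of the pivot are <= 5, and all elements to the right are > 5.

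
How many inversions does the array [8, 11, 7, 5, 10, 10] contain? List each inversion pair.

Finding inversions in [8, 11, 7, 5, 10, 10]:

(0, 2): arr[0]=8 > arr[2]=7
(0, 3): arr[0]=8 > arr[3]=5
(1, 2): arr[1]=11 > arr[2]=7
(1, 3): arr[1]=11 > arr[3]=5
(1, 4): arr[1]=11 > arr[4]=10
(1, 5): arr[1]=11 > arr[5]=10
(2, 3): arr[2]=7 > arr[3]=5

Total inversions: 7

The array has 7 inversion(s): (0,2), (0,3), (1,2), (1,3), (1,4), (1,5), (2,3). Each pair (i,j) satisfies i < j and arr[i] > arr[j].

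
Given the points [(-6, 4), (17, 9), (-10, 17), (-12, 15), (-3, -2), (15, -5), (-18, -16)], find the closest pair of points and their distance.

Computing all pairwise distances among 7 points:

d((-6, 4), (17, 9)) = 23.5372
d((-6, 4), (-10, 17)) = 13.6015
d((-6, 4), (-12, 15)) = 12.53
d((-6, 4), (-3, -2)) = 6.7082
d((-6, 4), (15, -5)) = 22.8473
d((-6, 4), (-18, -16)) = 23.3238
d((17, 9), (-10, 17)) = 28.1603
d((17, 9), (-12, 15)) = 29.6142
d((17, 9), (-3, -2)) = 22.8254
d((17, 9), (15, -5)) = 14.1421
d((17, 9), (-18, -16)) = 43.0116
d((-10, 17), (-12, 15)) = 2.8284 <-- minimum
d((-10, 17), (-3, -2)) = 20.2485
d((-10, 17), (15, -5)) = 33.3017
d((-10, 17), (-18, -16)) = 33.9559
d((-12, 15), (-3, -2)) = 19.2354
d((-12, 15), (15, -5)) = 33.6006
d((-12, 15), (-18, -16)) = 31.5753
d((-3, -2), (15, -5)) = 18.2483
d((-3, -2), (-18, -16)) = 20.5183
d((15, -5), (-18, -16)) = 34.7851

Closest pair: (-10, 17) and (-12, 15) with distance 2.8284

The closest pair is (-10, 17) and (-12, 15) with Euclidean distance 2.8284. For 7 points, brute-force pairwise comparison is shown above. For large n, the divide-and-conquer algorithm (sort by x, recurse on halves, check the dividing strip) achieves O(n log n).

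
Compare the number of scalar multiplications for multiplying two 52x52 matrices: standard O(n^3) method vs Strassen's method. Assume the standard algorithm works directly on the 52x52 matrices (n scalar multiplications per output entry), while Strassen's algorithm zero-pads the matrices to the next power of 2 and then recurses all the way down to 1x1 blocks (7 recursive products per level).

Matrix multiplication for 52x52 matrices:

Strassen's algorithm requires power-of-2 dimensions. Pad 52x52 to 64x64 (next power of 2).

Standard algorithm: 52^3 = 140608 multiplications
Strassen's algorithm: 7^(log2(64)) = 7^6 = 117649 multiplications
Savings: 140608 - 117649 = 22959 multiplications

Standard: 140608 multiplications (52^3). Strassen: 117649 multiplications (7^6, after padding to 64x64). Strassen reduces 8 recursive multiplications to 7 at each level.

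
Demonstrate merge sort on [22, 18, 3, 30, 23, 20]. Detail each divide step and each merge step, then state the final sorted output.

Merge sort trace:

Split: [22, 18, 3, 30, 23, 20] -> [22, 18, 3] and [30, 23, 20]
  Split: [22, 18, 3] -> [22] and [18, 3]
    Split: [18, 3] -> [18] and [3]
    Merge: [18] + [3] -> [3, 18]
  Merge: [22] + [3, 18] -> [3, 18, 22]
  Split: [30, 23, 20] -> [30] and [23, 20]
    Split: [23, 20] -> [23] and [20]
    Merge: [23] + [20] -> [20, 23]
  Merge: [30] + [20, 23] -> [20, 23, 30]
Merge: [3, 18, 22] + [20, 23, 30] -> [3, 18, 20, 22, 23, 30]

Final sorted array: [3, 18, 20, 22, 23, 30]

The merge sort proceeds by recursively splitting the array and merging sorted halves.
After all merges, the sorted array is [3, 18, 20, 22, 23, 30].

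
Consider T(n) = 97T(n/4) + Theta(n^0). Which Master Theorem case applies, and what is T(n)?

Master Theorem for T(n) = 97T(n/4) + O(n^0):

a = 97, b = 4, c = 0
log_b(a) = log_4(97) = 3.3000

Case 1: c = 0 < log_4(97) = 3.3000
T(n) = O(n^(log_4 97))

For T(n) = 97T(n/4) + O(n^0): log_4(97) = 3.3000. This is Case 1 of the Master Theorem (c < log_b(a), work dominated by leaves), giving O(n^(log_4 97)).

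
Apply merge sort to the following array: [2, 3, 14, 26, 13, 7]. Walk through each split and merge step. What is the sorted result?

Merge sort trace:

Split: [2, 3, 14, 26, 13, 7] -> [2, 3, 14] and [26, 13, 7]
  Split: [2, 3, 14] -> [2] and [3, 14]
    Split: [3, 14] -> [3] and [14]
    Merge: [3] + [14] -> [3, 14]
  Merge: [2] + [3, 14] -> [2, 3, 14]
  Split: [26, 13, 7] -> [26] and [13, 7]
    Split: [13, 7] -> [13] and [7]
    Merge: [13] + [7] -> [7, 13]
  Merge: [26] + [7, 13] -> [7, 13, 26]
Merge: [2, 3, 14] + [7, 13, 26] -> [2, 3, 7, 13, 14, 26]

Final sorted array: [2, 3, 7, 13, 14, 26]

The merge sort proceeds by recursively splitting the array and merging sorted halves.
After all merges, the sorted array is [2, 3, 7, 13, 14, 26].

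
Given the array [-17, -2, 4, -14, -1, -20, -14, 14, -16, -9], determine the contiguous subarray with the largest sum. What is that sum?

Using Kadane's algorithm on [-17, -2, 4, -14, -1, -20, -14, 14, -16, -9]:

Scanning through the array:
Position 1 (value -2): max_ending_here = -2, max_so_far = -2
Position 2 (value 4): max_ending_here = 4, max_so_far = 4
Position 3 (value -14): max_ending_here = -10, max_so_far = 4
Position 4 (value -1): max_ending_here = -1, max_so_far = 4
Position 5 (value -20): max_ending_here = -20, max_so_far = 4
Position 6 (value -14): max_ending_here = -14, max_so_far = 4
Position 7 (value 14): max_ending_here = 14, max_so_far = 14
Position 8 (value -16): max_ending_here = -2, max_so_far = 14
Position 9 (value -9): max_ending_here = -9, max_so_far = 14

Maximum subarray: [14]
Maximum sum: 14

The maximum subarray is [14] with sum 14. This subarray runs from index 7 to index 7.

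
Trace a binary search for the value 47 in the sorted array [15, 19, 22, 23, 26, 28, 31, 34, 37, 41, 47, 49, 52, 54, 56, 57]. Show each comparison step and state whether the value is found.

Binary search for 47 in [15, 19, 22, 23, 26, 28, 31, 34, 37, 41, 47, 49, 52, 54, 56, 57]:

lo=0, hi=15, mid=7, arr[mid]=34 -> 34 < 47, search right half
lo=8, hi=15, mid=11, arr[mid]=49 -> 49 > 47, search left half
lo=8, hi=10, mid=9, arr[mid]=41 -> 41 < 47, search right half
lo=10, hi=10, mid=10, arr[mid]=47 -> Found target at index 10!

Binary search finds 47 at index 10 after 4 comparisons. The search repeatedly halves the search space by comparing with the middle element.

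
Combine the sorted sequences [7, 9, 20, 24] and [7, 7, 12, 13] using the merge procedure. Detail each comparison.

Merging process:

Compare 7 vs 7: take 7 from left. Merged: [7]
Compare 9 vs 7: take 7 from right. Merged: [7, 7]
Compare 9 vs 7: take 7 from right. Merged: [7, 7, 7]
Compare 9 vs 12: take 9 from left. Merged: [7, 7, 7, 9]
Compare 20 vs 12: take 12 from right. Merged: [7, 7, 7, 9, 12]
Compare 20 vs 13: take 13 from right. Merged: [7, 7, 7, 9, 12, 13]
Append remaining from left: [20, 24]. Merged: [7, 7, 7, 9, 12, 13, 20, 24]

Final merged array: [7, 7, 7, 9, 12, 13, 20, 24]
Total comparisons: 6

The merged array is [7, 7, 7, 9, 12, 13, 20, 24], requiring 6 comparisons. The merge step runs in O(n) time where n is the total number of elements.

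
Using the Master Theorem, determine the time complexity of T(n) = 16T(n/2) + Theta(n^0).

Master Theorem for T(n) = 16T(n/2) + O(n^0):

a = 16, b = 2, c = 0
log_b(a) = log_2(16) = 4.0000

Case 1: c = 0 < log_2(16) = 4.0000
T(n) = O(n^(log_2 16)) = O(n^4)

For T(n) = 16T(n/2) + O(n^0): log_2(16) = 4.0000. This is Case 1 of the Master Theorem (c < log_b(a), work dominated by leaves), giving O(n^4).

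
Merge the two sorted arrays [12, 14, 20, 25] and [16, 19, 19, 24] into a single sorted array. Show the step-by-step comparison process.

Merging process:

Compare 12 vs 16: take 12 from left. Merged: [12]
Compare 14 vs 16: take 14 from left. Merged: [12, 14]
Compare 20 vs 16: take 16 from right. Merged: [12, 14, 16]
Compare 20 vs 19: take 19 from right. Merged: [12, 14, 16, 19]
Compare 20 vs 19: take 19 from right. Merged: [12, 14, 16, 19, 19]
Compare 20 vs 24: take 20 from left. Merged: [12, 14, 16, 19, 19, 20]
Compare 25 vs 24: take 24 from right. Merged: [12, 14, 16, 19, 19, 20, 24]
Append remaining from left: [25]. Merged: [12, 14, 16, 19, 19, 20, 24, 25]

Final merged array: [12, 14, 16, 19, 19, 20, 24, 25]
Total comparisons: 7

The merged array is [12, 14, 16, 19, 19, 20, 24, 25], requiring 7 comparisons. The merge step runs in O(n) time where n is the total number of elements.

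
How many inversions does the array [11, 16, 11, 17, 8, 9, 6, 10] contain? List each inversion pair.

Finding inversions in [11, 16, 11, 17, 8, 9, 6, 10]:

(0, 4): arr[0]=11 > arr[4]=8
(0, 5): arr[0]=11 > arr[5]=9
(0, 6): arr[0]=11 > arr[6]=6
(0, 7): arr[0]=11 > arr[7]=10
(1, 2): arr[1]=16 > arr[2]=11
(1, 4): arr[1]=16 > arr[4]=8
(1, 5): arr[1]=16 > arr[5]=9
(1, 6): arr[1]=16 > arr[6]=6
(1, 7): arr[1]=16 > arr[7]=10
(2, 4): arr[2]=11 > arr[4]=8
(2, 5): arr[2]=11 > arr[5]=9
(2, 6): arr[2]=11 > arr[6]=6
(2, 7): arr[2]=11 > arr[7]=10
(3, 4): arr[3]=17 > arr[4]=8
(3, 5): arr[3]=17 > arr[5]=9
(3, 6): arr[3]=17 > arr[6]=6
(3, 7): arr[3]=17 > arr[7]=10
(4, 6): arr[4]=8 > arr[6]=6
(5, 6): arr[5]=9 > arr[6]=6

Total inversions: 19

The array has 19 inversion(s): (0,4), (0,5), (0,6), (0,7), (1,2), (1,4), (1,5), (1,6), (1,7), (2,4), (2,5), (2,6), (2,7), (3,4), (3,5), (3,6), (3,7), (4,6), (5,6). Each pair (i,j) satisfies i < j and arr[i] > arr[j].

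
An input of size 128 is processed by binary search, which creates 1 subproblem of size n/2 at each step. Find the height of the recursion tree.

For divide and conquer with division factor 2:

Problem sizes at each level:
Level 0: 128
Level 1: 64
Level 2: 32
Level 3: 16
Level 4: 8
Level 5: 4
Level 6: 2
Level 7: 1

The root is level 0 and the size-1 base case is level 7 (the tree spans levels 0 through 7, i.e. 8 levels counting the root), so the depth is the number of divisions: log_2(128) = 7

The recursion tree depth is log_2(128) = 7. At each level, the problem size is divided by 2, so it takes 7 divisions to reduce to a base case of size 1. The algorithm makes 1 recursive call at each level.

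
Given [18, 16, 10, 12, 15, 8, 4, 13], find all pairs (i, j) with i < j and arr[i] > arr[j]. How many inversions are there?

Finding inversions in [18, 16, 10, 12, 15, 8, 4, 13]:

(0, 1): arr[0]=18 > arr[1]=16
(0, 2): arr[0]=18 > arr[2]=10
(0, 3): arr[0]=18 > arr[3]=12
(0, 4): arr[0]=18 > arr[4]=15
(0, 5): arr[0]=18 > arr[5]=8
(0, 6): arr[0]=18 > arr[6]=4
(0, 7): arr[0]=18 > arr[7]=13
(1, 2): arr[1]=16 > arr[2]=10
(1, 3): arr[1]=16 > arr[3]=12
(1, 4): arr[1]=16 > arr[4]=15
(1, 5): arr[1]=16 > arr[5]=8
(1, 6): arr[1]=16 > arr[6]=4
(1, 7): arr[1]=16 > arr[7]=13
(2, 5): arr[2]=10 > arr[5]=8
(2, 6): arr[2]=10 > arr[6]=4
(3, 5): arr[3]=12 > arr[5]=8
(3, 6): arr[3]=12 > arr[6]=4
(4, 5): arr[4]=15 > arr[5]=8
(4, 6): arr[4]=15 > arr[6]=4
(4, 7): arr[4]=15 > arr[7]=13
(5, 6): arr[5]=8 > arr[6]=4

Total inversions: 21

The array has 21 inversion(s): (0,1), (0,2), (0,3), (0,4), (0,5), (0,6), (0,7), (1,2), (1,3), (1,4), (1,5), (1,6), (1,7), (2,5), (2,6), (3,5), (3,6), (4,5), (4,6), (4,7), (5,6). Each pair (i,j) satisfies i < j and arr[i] > arr[j].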